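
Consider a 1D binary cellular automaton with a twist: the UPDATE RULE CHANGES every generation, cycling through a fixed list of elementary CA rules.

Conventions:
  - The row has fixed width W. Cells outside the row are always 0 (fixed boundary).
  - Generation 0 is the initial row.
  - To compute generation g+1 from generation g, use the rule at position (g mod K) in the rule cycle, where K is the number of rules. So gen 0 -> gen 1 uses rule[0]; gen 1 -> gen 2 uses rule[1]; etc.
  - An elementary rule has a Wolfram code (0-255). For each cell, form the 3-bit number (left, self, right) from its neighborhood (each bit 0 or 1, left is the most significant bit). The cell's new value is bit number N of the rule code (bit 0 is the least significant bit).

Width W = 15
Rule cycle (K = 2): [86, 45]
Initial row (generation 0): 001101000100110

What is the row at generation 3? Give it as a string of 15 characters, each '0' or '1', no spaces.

Gen 0: 001101000100110
Gen 1 (rule 86): 010101101111011
Gen 2 (rule 45): 011111011000110
Gen 3 (rule 86): 100001001101011

Answer: 100001001101011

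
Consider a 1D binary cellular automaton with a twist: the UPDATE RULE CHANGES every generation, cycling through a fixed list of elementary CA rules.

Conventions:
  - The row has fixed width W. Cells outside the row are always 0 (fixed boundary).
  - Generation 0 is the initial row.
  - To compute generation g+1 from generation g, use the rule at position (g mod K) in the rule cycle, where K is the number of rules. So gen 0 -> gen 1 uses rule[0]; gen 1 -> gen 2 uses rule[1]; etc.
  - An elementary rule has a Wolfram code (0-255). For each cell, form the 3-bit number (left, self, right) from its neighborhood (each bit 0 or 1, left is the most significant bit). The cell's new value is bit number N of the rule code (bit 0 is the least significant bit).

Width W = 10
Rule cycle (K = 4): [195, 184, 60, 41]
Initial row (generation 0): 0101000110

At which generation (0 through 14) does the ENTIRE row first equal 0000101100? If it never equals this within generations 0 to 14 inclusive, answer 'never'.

Answer: never

Derivation:
Gen 0: 0101000110
Gen 1 (rule 195): 1000011010
Gen 2 (rule 184): 0100010101
Gen 3 (rule 60): 0110011111
Gen 4 (rule 41): 0100010000
Gen 5 (rule 195): 1001100111
Gen 6 (rule 184): 0101010110
Gen 7 (rule 60): 0111111101
Gen 8 (rule 41): 0100000010
Gen 9 (rule 195): 1001111100
Gen 10 (rule 184): 0101111010
Gen 11 (rule 60): 0111000111
Gen 12 (rule 41): 0100010100
Gen 13 (rule 195): 1001100001
Gen 14 (rule 184): 0101010000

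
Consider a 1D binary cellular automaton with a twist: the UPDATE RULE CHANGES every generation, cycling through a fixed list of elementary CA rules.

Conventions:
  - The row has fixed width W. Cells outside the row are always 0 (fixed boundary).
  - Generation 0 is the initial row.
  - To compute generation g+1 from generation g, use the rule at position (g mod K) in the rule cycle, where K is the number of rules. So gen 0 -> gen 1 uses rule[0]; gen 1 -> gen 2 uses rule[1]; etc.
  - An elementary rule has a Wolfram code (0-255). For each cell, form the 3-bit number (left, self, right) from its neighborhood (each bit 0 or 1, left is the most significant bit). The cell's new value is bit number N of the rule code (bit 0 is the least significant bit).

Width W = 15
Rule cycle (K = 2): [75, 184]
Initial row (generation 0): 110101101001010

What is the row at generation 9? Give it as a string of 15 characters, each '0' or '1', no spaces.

Gen 0: 110101101001010
Gen 1 (rule 75): 110001100010000
Gen 2 (rule 184): 101001010001000
Gen 3 (rule 75): 000010000110011
Gen 4 (rule 184): 000001000101010
Gen 5 (rule 75): 111110011000000
Gen 6 (rule 184): 111101010100000
Gen 7 (rule 75): 100100000001111
Gen 8 (rule 184): 010010000001110
Gen 9 (rule 75): 100100111111010

Answer: 100100111111010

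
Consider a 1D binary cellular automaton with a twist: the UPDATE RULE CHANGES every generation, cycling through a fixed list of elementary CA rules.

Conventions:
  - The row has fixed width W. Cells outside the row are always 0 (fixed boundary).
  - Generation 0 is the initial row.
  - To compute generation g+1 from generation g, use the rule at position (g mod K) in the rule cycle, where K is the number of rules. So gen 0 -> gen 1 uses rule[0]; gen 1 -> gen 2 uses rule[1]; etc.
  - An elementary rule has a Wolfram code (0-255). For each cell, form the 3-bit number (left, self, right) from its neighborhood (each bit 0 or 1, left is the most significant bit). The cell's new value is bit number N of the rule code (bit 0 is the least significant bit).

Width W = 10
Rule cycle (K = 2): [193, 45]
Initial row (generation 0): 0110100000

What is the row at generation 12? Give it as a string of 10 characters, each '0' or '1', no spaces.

Answer: 1111110101

Derivation:
Gen 0: 0110100000
Gen 1 (rule 193): 0010001111
Gen 2 (rule 45): 1010101000
Gen 3 (rule 193): 0000000011
Gen 4 (rule 45): 1111111010
Gen 5 (rule 193): 0111111000
Gen 6 (rule 45): 0100000011
Gen 7 (rule 193): 0001111001
Gen 8 (rule 45): 1101000001
Gen 9 (rule 193): 0100011100
Gen 10 (rule 45): 0101010001
Gen 11 (rule 193): 0000000100
Gen 12 (rule 45): 1111110101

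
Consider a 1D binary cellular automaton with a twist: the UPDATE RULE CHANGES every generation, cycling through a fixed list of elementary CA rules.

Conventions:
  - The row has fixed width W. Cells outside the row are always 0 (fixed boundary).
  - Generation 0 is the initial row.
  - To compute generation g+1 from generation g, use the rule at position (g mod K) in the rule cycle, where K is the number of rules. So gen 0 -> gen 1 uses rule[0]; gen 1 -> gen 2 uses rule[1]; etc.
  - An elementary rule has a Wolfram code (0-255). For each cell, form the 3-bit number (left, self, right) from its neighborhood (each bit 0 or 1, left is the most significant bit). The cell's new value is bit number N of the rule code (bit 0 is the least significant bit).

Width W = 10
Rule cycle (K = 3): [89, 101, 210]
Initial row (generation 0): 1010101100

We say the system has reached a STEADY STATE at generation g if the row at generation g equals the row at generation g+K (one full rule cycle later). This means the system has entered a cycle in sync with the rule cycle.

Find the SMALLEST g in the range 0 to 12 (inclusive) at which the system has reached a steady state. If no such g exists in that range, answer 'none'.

Gen 0: 1010101100
Gen 1 (rule 89): 0000001111
Gen 2 (rule 101): 1111100001
Gen 3 (rule 210): 0111110010
Gen 4 (rule 89): 0100011001
Gen 5 (rule 101): 0101001001
Gen 6 (rule 210): 1000110110
Gen 7 (rule 89): 0110110111
Gen 8 (rule 101): 0011011001
Gen 9 (rule 210): 0101001110
Gen 10 (rule 89): 0000101011
Gen 11 (rule 101): 1110111101
Gen 12 (rule 210): 0110011100
Gen 13 (rule 89): 0111010111
Gen 14 (rule 101): 0001111001
Gen 15 (rule 210): 0010111110

Answer: none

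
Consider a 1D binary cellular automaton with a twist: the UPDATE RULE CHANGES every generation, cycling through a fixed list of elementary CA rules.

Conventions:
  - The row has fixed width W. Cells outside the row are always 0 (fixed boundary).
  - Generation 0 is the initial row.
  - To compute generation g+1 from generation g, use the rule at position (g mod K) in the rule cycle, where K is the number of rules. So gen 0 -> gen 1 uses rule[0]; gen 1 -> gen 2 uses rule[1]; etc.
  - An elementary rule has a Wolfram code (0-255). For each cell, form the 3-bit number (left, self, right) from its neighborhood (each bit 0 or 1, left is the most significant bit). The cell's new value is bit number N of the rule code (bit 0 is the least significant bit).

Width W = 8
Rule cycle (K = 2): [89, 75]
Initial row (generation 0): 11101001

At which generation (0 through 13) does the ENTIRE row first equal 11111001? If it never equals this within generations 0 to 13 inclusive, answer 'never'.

Answer: 6

Derivation:
Gen 0: 11101001
Gen 1 (rule 89): 10100100
Gen 2 (rule 75): 00001001
Gen 3 (rule 89): 11100100
Gen 4 (rule 75): 10101001
Gen 5 (rule 89): 00000100
Gen 6 (rule 75): 11111001
Gen 7 (rule 89): 10001100
Gen 8 (rule 75): 00111101
Gen 9 (rule 89): 10100100
Gen 10 (rule 75): 00001001
Gen 11 (rule 89): 11100100
Gen 12 (rule 75): 10101001
Gen 13 (rule 89): 00000100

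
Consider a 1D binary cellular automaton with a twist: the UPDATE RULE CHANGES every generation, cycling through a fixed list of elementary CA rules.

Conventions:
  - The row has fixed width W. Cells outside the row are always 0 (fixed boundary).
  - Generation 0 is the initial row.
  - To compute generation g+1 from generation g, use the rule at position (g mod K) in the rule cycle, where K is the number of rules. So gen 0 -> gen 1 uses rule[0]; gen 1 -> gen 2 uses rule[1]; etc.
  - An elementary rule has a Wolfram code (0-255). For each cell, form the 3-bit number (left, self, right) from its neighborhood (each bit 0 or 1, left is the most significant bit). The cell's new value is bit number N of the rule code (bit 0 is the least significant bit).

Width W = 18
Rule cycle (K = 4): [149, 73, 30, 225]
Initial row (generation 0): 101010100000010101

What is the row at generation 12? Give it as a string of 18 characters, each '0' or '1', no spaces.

Gen 0: 101010100000010101
Gen 1 (rule 149): 101010111111010101
Gen 2 (rule 73): 000000100001000000
Gen 3 (rule 30): 000001110011100000
Gen 4 (rule 225): 111100110001101111
Gen 5 (rule 149): 011010001100000110
Gen 6 (rule 73): 011000101101110110
Gen 7 (rule 30): 110101101001000101
Gen 8 (rule 225): 011010110000010010
Gen 9 (rule 149): 000010001111011011
Gen 10 (rule 73): 111000101001011011
Gen 11 (rule 30): 100101101111010010
Gen 12 (rule 225): 000010110111100000

Answer: 000010110111100000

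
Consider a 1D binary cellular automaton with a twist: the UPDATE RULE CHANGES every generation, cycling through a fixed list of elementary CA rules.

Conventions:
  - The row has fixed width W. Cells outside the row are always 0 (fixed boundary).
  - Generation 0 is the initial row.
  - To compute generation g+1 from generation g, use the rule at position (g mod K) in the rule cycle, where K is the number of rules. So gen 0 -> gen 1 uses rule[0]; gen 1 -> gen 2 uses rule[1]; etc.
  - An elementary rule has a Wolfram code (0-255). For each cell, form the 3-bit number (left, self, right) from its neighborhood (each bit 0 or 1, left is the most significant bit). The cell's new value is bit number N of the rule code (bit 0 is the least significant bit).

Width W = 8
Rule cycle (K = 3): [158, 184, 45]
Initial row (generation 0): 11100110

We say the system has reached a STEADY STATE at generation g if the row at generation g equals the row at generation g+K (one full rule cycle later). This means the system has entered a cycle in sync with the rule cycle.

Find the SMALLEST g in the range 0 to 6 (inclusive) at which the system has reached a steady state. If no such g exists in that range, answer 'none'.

Gen 0: 11100110
Gen 1 (rule 158): 11011101
Gen 2 (rule 184): 10111010
Gen 3 (rule 45): 11100110
Gen 4 (rule 158): 11011101
Gen 5 (rule 184): 10111010
Gen 6 (rule 45): 11100110
Gen 7 (rule 158): 11011101
Gen 8 (rule 184): 10111010
Gen 9 (rule 45): 11100110

Answer: 0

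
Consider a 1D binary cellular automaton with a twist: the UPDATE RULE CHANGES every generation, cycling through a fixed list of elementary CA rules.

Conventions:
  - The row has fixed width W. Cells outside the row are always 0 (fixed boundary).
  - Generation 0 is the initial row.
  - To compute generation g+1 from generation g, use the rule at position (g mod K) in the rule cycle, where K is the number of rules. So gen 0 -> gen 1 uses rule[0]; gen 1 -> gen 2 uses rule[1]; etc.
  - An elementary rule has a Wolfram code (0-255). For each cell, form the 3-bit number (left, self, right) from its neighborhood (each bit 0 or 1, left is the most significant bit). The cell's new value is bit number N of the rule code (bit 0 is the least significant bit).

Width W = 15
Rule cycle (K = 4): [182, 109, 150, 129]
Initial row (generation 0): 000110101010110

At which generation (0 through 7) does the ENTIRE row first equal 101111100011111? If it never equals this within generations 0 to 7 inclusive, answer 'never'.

Gen 0: 000110101010110
Gen 1 (rule 182): 001001111111001
Gen 2 (rule 109): 101001000001001
Gen 3 (rule 150): 101111100011111
Gen 4 (rule 129): 000111001001110
Gen 5 (rule 182): 001010111110101
Gen 6 (rule 109): 101111100011111
Gen 7 (rule 150): 100111010101110

Answer: 3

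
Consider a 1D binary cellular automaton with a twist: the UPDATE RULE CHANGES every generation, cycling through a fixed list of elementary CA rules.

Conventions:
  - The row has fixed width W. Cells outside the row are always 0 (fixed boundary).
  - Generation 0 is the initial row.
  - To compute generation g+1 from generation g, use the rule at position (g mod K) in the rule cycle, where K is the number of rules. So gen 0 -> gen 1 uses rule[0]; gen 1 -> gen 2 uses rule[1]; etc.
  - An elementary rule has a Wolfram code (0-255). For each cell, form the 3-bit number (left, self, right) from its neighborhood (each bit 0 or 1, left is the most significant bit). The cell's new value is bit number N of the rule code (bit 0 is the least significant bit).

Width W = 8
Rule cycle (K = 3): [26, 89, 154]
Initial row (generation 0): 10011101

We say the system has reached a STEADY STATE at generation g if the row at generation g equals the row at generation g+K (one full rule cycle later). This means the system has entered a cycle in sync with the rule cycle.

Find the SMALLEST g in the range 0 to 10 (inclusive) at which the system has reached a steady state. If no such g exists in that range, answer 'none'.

Gen 0: 10011101
Gen 1 (rule 26): 01110000
Gen 2 (rule 89): 01011111
Gen 3 (rule 154): 10011110
Gen 4 (rule 26): 01110001
Gen 5 (rule 89): 01011100
Gen 6 (rule 154): 10011010
Gen 7 (rule 26): 01110001
Gen 8 (rule 89): 01011100
Gen 9 (rule 154): 10011010
Gen 10 (rule 26): 01110001
Gen 11 (rule 89): 01011100
Gen 12 (rule 154): 10011010
Gen 13 (rule 26): 01110001

Answer: 4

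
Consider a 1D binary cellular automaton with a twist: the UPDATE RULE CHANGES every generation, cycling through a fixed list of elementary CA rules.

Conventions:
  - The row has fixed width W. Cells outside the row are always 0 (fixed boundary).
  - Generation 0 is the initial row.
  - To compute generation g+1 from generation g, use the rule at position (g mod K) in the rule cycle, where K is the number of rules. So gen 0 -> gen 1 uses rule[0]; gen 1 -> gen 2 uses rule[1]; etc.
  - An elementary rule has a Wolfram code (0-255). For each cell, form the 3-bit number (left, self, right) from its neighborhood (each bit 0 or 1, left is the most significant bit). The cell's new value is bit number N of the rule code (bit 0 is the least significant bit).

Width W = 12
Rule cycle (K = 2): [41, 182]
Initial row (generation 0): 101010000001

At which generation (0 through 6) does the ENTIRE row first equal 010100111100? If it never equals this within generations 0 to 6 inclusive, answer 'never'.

Answer: 1

Derivation:
Gen 0: 101010000001
Gen 1 (rule 41): 010100111100
Gen 2 (rule 182): 111111011010
Gen 3 (rule 41): 100000110100
Gen 4 (rule 182): 110001001110
Gen 5 (rule 41): 100100001000
Gen 6 (rule 182): 111110011100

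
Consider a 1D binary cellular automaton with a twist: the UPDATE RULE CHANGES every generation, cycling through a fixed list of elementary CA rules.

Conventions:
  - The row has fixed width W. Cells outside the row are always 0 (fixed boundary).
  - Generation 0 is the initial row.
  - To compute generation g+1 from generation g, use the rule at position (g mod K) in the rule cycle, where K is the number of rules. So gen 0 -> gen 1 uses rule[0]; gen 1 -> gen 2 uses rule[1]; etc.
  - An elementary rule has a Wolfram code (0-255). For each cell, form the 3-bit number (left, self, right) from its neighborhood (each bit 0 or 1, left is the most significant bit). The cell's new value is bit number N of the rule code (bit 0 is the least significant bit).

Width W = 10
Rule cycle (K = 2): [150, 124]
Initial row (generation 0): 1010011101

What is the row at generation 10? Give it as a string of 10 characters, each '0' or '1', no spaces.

Gen 0: 1010011101
Gen 1 (rule 150): 1011101001
Gen 2 (rule 124): 1110111101
Gen 3 (rule 150): 0100011001
Gen 4 (rule 124): 0110011101
Gen 5 (rule 150): 1001101001
Gen 6 (rule 124): 1101111101
Gen 7 (rule 150): 0000111001
Gen 8 (rule 124): 0000101101
Gen 9 (rule 150): 0001100001
Gen 10 (rule 124): 0001110001

Answer: 0001110001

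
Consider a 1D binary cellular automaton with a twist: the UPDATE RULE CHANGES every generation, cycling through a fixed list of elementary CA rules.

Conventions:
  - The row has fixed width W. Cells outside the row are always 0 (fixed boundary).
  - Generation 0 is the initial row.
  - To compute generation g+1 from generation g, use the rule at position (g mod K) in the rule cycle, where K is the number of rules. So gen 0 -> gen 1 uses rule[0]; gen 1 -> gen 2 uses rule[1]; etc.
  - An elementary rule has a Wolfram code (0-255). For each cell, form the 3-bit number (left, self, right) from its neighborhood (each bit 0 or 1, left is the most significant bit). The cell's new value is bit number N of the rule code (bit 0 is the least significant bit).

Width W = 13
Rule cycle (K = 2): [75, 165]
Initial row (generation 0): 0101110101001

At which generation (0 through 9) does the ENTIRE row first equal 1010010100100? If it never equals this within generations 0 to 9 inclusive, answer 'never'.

Gen 0: 0101110101001
Gen 1 (rule 75): 1001010000010
Gen 2 (rule 165): 1001110111010
Gen 3 (rule 75): 0011010101000
Gen 4 (rule 165): 1000111111011
Gen 5 (rule 75): 0011100001011
Gen 6 (rule 165): 1001001101100
Gen 7 (rule 75): 0010011101101
Gen 8 (rule 165): 1010001010011
Gen 9 (rule 75): 0000110000111

Answer: never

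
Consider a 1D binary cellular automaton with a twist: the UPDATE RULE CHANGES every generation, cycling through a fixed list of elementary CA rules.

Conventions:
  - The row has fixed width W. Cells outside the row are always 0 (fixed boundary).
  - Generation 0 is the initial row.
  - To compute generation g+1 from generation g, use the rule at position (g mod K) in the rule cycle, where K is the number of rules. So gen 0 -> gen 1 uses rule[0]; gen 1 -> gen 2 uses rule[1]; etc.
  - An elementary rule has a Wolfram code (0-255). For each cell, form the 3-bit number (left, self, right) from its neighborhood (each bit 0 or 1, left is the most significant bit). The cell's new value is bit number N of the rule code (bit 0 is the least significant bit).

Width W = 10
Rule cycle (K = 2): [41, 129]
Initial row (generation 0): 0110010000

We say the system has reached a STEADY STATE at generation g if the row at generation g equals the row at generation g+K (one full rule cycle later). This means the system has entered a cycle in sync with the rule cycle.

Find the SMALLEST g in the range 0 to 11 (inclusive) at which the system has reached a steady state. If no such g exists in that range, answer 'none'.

Gen 0: 0110010000
Gen 1 (rule 41): 0100000111
Gen 2 (rule 129): 0001110010
Gen 3 (rule 41): 1101000000
Gen 4 (rule 129): 0000011111
Gen 5 (rule 41): 1111010000
Gen 6 (rule 129): 0110000111
Gen 7 (rule 41): 0100110100
Gen 8 (rule 129): 0000000001
Gen 9 (rule 41): 1111111100
Gen 10 (rule 129): 0111111001
Gen 11 (rule 41): 0100000000
Gen 12 (rule 129): 0001111111
Gen 13 (rule 41): 1101000000

Answer: none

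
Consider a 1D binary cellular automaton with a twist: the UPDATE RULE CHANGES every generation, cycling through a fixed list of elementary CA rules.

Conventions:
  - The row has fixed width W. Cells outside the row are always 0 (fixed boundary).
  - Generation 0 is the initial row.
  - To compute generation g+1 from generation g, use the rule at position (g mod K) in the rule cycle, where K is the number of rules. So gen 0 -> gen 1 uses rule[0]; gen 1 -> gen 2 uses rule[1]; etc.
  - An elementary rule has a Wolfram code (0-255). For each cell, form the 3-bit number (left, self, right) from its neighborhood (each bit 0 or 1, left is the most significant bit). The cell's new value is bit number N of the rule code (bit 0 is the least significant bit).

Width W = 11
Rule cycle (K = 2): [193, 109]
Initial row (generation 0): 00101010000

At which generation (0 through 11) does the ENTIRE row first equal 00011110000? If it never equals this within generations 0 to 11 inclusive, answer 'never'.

Answer: 3

Derivation:
Gen 0: 00101010000
Gen 1 (rule 193): 10000000111
Gen 2 (rule 109): 10111110101
Gen 3 (rule 193): 00011110000
Gen 4 (rule 109): 11010010111
Gen 5 (rule 193): 01000000011
Gen 6 (rule 109): 01011111011
Gen 7 (rule 193): 00001111001
Gen 8 (rule 109): 11101001001
Gen 9 (rule 193): 01100000000
Gen 10 (rule 109): 01101111111
Gen 11 (rule 193): 00100111111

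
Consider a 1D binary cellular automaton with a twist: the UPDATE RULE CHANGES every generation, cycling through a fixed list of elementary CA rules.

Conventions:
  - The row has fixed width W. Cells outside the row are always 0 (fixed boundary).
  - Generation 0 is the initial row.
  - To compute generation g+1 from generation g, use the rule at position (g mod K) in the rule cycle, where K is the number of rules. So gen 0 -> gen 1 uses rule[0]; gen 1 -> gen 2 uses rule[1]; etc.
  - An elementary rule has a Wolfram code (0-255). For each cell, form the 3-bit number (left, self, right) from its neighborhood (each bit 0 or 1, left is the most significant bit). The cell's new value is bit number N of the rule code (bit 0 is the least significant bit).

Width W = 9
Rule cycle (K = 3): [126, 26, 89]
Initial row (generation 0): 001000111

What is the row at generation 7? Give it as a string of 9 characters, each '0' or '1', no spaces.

Gen 0: 001000111
Gen 1 (rule 126): 011101101
Gen 2 (rule 26): 110001000
Gen 3 (rule 89): 111100111
Gen 4 (rule 126): 100111101
Gen 5 (rule 26): 011100000
Gen 6 (rule 89): 010111111
Gen 7 (rule 126): 111100001

Answer: 111100001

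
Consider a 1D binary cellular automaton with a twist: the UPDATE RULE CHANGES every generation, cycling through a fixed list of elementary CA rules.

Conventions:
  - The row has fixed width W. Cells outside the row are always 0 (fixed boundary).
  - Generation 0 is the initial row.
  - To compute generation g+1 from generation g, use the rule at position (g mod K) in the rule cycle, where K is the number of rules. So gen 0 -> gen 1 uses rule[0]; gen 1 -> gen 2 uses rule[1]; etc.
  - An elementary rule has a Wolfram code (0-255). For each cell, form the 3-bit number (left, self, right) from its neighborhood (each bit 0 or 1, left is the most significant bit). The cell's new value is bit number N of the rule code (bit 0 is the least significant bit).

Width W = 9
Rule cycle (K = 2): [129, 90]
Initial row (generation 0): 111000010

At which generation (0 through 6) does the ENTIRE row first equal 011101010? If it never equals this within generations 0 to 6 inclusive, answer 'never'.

Answer: never

Derivation:
Gen 0: 111000010
Gen 1 (rule 129): 010011000
Gen 2 (rule 90): 101111100
Gen 3 (rule 129): 000111001
Gen 4 (rule 90): 001101110
Gen 5 (rule 129): 100000100
Gen 6 (rule 90): 010001010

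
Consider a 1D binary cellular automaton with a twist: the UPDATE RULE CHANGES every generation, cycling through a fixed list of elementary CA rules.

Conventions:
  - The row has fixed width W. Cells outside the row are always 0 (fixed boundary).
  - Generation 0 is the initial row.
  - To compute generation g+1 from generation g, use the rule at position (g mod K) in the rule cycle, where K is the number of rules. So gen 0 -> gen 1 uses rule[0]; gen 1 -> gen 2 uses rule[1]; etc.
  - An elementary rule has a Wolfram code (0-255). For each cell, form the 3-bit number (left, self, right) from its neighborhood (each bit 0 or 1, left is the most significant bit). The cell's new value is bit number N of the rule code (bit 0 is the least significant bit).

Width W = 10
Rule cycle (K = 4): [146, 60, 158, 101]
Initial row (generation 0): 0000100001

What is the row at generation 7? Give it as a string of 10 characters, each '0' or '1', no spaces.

Answer: 1100110010

Derivation:
Gen 0: 0000100001
Gen 1 (rule 146): 0001010010
Gen 2 (rule 60): 0001111011
Gen 3 (rule 158): 0011110010
Gen 4 (rule 101): 1000010010
Gen 5 (rule 146): 0100101101
Gen 6 (rule 60): 0110111011
Gen 7 (rule 158): 1100110010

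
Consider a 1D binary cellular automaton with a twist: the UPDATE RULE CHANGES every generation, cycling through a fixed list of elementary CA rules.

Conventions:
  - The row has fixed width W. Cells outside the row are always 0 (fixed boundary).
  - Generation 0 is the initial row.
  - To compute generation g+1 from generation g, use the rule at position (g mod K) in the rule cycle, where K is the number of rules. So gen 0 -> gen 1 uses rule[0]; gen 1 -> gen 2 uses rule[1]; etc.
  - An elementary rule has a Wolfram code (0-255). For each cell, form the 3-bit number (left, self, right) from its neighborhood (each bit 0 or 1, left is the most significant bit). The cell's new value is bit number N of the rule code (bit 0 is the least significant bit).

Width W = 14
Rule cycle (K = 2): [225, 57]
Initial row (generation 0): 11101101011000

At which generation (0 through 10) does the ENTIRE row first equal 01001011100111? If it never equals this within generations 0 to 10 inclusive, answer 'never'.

Answer: never

Derivation:
Gen 0: 11101101011000
Gen 1 (rule 225): 01110110101011
Gen 2 (rule 57): 01001101010110
Gen 3 (rule 225): 00000110101010
Gen 4 (rule 57): 11110101010101
Gen 5 (rule 225): 01111010101010
Gen 6 (rule 57): 01000101010101
Gen 7 (rule 225): 00010010101010
Gen 8 (rule 57): 11001001010101
Gen 9 (rule 225): 01000000101010
Gen 10 (rule 57): 00111110010101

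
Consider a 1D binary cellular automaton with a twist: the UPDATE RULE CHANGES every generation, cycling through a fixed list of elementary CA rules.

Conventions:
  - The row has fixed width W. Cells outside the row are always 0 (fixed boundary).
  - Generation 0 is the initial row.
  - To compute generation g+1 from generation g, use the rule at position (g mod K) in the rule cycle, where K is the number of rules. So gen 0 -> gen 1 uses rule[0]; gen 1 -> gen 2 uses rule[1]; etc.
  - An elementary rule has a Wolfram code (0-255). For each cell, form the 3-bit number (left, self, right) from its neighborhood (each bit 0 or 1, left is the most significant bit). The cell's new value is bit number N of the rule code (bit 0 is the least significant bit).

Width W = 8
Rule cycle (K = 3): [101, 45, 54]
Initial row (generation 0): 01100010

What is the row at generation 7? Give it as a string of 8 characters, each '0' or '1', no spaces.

Gen 0: 01100010
Gen 1 (rule 101): 00101010
Gen 2 (rule 45): 10111110
Gen 3 (rule 54): 11000001
Gen 4 (rule 101): 01011101
Gen 5 (rule 45): 01110011
Gen 6 (rule 54): 10001100
Gen 7 (rule 101): 10100101

Answer: 10100101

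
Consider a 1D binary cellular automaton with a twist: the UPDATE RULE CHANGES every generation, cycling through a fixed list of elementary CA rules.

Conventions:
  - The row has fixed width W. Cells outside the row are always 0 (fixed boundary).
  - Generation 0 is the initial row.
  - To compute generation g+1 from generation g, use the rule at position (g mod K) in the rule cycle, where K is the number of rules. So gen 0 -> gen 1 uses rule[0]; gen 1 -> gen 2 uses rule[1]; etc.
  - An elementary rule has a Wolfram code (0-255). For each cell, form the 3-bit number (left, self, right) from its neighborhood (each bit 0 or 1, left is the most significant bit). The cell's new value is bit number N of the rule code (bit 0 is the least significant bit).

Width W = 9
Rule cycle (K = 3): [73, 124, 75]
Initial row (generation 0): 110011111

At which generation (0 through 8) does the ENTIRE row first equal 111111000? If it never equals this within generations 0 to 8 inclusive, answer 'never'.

Gen 0: 110011111
Gen 1 (rule 73): 110010001
Gen 2 (rule 124): 111011001
Gen 3 (rule 75): 101011010
Gen 4 (rule 73): 000011000
Gen 5 (rule 124): 000011100
Gen 6 (rule 75): 111110101
Gen 7 (rule 73): 100010000
Gen 8 (rule 124): 110011000

Answer: never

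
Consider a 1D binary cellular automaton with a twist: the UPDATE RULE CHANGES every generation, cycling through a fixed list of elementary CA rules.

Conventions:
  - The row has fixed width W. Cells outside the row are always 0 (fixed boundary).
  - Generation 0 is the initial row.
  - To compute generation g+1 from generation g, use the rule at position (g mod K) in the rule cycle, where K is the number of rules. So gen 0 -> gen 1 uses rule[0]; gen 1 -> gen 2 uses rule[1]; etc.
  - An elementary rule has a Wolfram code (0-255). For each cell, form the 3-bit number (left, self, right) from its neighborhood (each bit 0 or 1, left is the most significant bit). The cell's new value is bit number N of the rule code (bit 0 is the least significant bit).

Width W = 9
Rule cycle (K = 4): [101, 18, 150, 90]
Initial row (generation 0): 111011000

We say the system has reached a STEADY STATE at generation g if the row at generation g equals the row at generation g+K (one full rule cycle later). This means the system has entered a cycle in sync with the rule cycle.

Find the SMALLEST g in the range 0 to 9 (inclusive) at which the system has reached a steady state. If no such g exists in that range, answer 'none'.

Gen 0: 111011000
Gen 1 (rule 101): 001101011
Gen 2 (rule 18): 010000000
Gen 3 (rule 150): 111000000
Gen 4 (rule 90): 101100000
Gen 5 (rule 101): 110101111
Gen 6 (rule 18): 000000000
Gen 7 (rule 150): 000000000
Gen 8 (rule 90): 000000000
Gen 9 (rule 101): 111111111
Gen 10 (rule 18): 000000000
Gen 11 (rule 150): 000000000
Gen 12 (rule 90): 000000000
Gen 13 (rule 101): 111111111

Answer: 6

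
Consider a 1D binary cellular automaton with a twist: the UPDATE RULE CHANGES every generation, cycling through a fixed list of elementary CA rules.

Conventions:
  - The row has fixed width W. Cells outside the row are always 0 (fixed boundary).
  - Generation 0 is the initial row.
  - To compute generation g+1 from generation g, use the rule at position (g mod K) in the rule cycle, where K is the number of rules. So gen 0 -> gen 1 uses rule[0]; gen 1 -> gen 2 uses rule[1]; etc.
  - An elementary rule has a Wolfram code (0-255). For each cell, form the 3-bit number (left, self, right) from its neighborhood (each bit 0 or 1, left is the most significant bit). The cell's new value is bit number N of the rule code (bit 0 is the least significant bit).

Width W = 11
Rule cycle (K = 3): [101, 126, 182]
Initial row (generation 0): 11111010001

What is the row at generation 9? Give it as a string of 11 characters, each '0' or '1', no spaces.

Answer: 00000001010

Derivation:
Gen 0: 11111010001
Gen 1 (rule 101): 00001110101
Gen 2 (rule 126): 00011011111
Gen 3 (rule 182): 00100101110
Gen 4 (rule 101): 10100110010
Gen 5 (rule 126): 11111111111
Gen 6 (rule 182): 01111111110
Gen 7 (rule 101): 00000000010
Gen 8 (rule 126): 00000000111
Gen 9 (rule 182): 00000001010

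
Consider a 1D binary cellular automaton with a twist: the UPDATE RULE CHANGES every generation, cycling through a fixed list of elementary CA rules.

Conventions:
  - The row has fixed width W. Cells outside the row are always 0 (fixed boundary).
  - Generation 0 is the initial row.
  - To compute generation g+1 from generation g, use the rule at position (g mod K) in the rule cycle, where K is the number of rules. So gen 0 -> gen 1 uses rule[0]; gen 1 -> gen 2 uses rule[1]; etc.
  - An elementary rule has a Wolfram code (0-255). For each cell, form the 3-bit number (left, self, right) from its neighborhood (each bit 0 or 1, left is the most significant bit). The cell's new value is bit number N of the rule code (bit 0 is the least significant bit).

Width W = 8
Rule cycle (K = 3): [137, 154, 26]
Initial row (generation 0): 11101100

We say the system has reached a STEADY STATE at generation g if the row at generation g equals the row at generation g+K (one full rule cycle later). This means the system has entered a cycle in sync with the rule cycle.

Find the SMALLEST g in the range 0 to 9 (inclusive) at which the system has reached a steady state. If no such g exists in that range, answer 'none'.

Gen 0: 11101100
Gen 1 (rule 137): 11001001
Gen 2 (rule 154): 10110110
Gen 3 (rule 26): 00100101
Gen 4 (rule 137): 10000000
Gen 5 (rule 154): 01000000
Gen 6 (rule 26): 10100000
Gen 7 (rule 137): 00001111
Gen 8 (rule 154): 00011110
Gen 9 (rule 26): 00110001
Gen 10 (rule 137): 10100100
Gen 11 (rule 154): 00011010
Gen 12 (rule 26): 00110001

Answer: 9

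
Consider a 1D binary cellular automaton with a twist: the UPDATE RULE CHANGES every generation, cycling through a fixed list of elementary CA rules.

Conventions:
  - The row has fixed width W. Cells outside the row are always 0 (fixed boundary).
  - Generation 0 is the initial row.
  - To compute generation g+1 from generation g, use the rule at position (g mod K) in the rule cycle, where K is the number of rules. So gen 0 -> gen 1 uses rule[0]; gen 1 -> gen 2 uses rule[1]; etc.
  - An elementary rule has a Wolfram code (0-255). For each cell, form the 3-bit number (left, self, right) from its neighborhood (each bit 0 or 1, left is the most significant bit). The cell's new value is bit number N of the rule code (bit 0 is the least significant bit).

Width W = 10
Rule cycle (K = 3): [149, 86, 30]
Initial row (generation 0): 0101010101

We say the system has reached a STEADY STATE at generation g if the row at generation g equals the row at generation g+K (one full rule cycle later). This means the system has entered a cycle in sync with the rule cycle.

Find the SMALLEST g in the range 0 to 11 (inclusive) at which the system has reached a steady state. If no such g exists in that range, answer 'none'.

Answer: 7

Derivation:
Gen 0: 0101010101
Gen 1 (rule 149): 0101010101
Gen 2 (rule 86): 1101010101
Gen 3 (rule 30): 1001010101
Gen 4 (rule 149): 1101010101
Gen 5 (rule 86): 0101010101
Gen 6 (rule 30): 1101010101
Gen 7 (rule 149): 0001010101
Gen 8 (rule 86): 0011010101
Gen 9 (rule 30): 0110010101
Gen 10 (rule 149): 0001010101
Gen 11 (rule 86): 0011010101
Gen 12 (rule 30): 0110010101
Gen 13 (rule 149): 0001010101
Gen 14 (rule 86): 0011010101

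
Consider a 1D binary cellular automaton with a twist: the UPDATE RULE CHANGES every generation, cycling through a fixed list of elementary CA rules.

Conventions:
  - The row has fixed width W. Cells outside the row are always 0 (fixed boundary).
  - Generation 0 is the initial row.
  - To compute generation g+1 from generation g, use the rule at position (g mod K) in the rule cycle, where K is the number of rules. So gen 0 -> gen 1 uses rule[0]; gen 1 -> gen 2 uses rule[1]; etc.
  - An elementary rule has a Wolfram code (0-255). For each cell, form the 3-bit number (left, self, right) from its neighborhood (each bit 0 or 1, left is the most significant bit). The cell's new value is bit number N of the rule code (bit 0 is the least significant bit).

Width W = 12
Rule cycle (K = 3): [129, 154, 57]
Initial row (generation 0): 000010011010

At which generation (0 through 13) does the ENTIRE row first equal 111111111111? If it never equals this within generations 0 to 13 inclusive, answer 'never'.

Gen 0: 000010011010
Gen 1 (rule 129): 111000000000
Gen 2 (rule 154): 110100000000
Gen 3 (rule 57): 101011111111
Gen 4 (rule 129): 000001111110
Gen 5 (rule 154): 000011111101
Gen 6 (rule 57): 111010000010
Gen 7 (rule 129): 010000111000
Gen 8 (rule 154): 101001110100
Gen 9 (rule 57): 010101001011
Gen 10 (rule 129): 000000000000
Gen 11 (rule 154): 000000000000
Gen 12 (rule 57): 111111111111
Gen 13 (rule 129): 011111111110

Answer: 12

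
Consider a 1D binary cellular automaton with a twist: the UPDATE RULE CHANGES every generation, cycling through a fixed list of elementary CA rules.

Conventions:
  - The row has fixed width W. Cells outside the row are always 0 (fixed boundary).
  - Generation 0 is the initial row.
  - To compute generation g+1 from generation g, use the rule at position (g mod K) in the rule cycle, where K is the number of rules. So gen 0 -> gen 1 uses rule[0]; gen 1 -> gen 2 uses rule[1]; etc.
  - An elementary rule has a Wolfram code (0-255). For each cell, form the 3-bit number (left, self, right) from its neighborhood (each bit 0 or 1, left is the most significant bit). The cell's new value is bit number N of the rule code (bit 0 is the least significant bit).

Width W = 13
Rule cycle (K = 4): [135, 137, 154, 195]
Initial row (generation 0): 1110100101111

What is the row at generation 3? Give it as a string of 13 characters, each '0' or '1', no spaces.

Gen 0: 1110100101111
Gen 1 (rule 135): 0100101100110
Gen 2 (rule 137): 0000001000100
Gen 3 (rule 154): 0000010101010

Answer: 0000010101010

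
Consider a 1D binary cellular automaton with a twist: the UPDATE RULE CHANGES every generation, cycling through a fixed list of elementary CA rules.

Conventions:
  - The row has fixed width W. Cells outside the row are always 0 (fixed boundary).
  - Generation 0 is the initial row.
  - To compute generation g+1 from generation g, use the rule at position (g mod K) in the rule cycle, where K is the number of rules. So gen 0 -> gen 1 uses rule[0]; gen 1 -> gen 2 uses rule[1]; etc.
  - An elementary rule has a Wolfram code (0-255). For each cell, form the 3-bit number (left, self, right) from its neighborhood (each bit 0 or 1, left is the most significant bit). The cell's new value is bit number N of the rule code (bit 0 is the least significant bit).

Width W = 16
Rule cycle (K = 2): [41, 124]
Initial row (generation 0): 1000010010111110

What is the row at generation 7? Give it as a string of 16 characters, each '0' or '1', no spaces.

Answer: 1001101001111010

Derivation:
Gen 0: 1000010010111110
Gen 1 (rule 41): 0011000001100000
Gen 2 (rule 124): 0011100001110000
Gen 3 (rule 41): 1010001101000111
Gen 4 (rule 124): 1111001111100101
Gen 5 (rule 41): 1000001000000010
Gen 6 (rule 124): 1100001100000011
Gen 7 (rule 41): 1001101001111010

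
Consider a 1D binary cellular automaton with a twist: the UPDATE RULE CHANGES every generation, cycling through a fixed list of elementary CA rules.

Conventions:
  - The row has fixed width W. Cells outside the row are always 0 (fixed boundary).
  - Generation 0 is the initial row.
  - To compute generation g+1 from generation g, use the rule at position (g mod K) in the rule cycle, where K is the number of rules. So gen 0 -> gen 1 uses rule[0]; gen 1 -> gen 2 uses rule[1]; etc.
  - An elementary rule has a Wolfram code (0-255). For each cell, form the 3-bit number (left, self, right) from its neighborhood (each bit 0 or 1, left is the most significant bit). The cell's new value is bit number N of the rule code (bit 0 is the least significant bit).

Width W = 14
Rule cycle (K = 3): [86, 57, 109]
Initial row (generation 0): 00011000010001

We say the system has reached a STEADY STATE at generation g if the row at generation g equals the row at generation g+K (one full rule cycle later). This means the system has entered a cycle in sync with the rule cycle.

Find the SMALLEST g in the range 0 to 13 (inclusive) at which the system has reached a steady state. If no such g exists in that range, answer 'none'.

Answer: 11

Derivation:
Gen 0: 00011000010001
Gen 1 (rule 86): 00101100111011
Gen 2 (rule 57): 10011010100110
Gen 3 (rule 109): 10011111100110
Gen 4 (rule 86): 11100000111011
Gen 5 (rule 57): 10011110100110
Gen 6 (rule 109): 10010011100110
Gen 7 (rule 86): 11111100111011
Gen 8 (rule 57): 10000010100110
Gen 9 (rule 109): 10111011100110
Gen 10 (rule 86): 10001000111011
Gen 11 (rule 57): 01100110100110
Gen 12 (rule 109): 01100111100110
Gen 13 (rule 86): 10111000111011
Gen 14 (rule 57): 01100110100110
Gen 15 (rule 109): 01100111100110
Gen 16 (rule 86): 10111000111011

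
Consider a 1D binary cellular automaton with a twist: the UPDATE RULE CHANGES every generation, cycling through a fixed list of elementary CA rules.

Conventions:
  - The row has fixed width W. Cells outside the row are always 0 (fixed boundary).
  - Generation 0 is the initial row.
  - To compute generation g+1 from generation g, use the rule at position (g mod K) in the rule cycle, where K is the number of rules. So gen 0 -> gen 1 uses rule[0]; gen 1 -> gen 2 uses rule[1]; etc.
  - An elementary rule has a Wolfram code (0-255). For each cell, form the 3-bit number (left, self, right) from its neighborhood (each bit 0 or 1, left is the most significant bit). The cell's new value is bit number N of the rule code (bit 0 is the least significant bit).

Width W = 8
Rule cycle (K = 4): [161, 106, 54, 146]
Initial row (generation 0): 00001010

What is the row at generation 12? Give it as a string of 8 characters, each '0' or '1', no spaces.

Answer: 00101010

Derivation:
Gen 0: 00001010
Gen 1 (rule 161): 11100100
Gen 2 (rule 106): 10101000
Gen 3 (rule 54): 11111100
Gen 4 (rule 146): 01111010
Gen 5 (rule 161): 00110100
Gen 6 (rule 106): 01111000
Gen 7 (rule 54): 10000100
Gen 8 (rule 146): 01001010
Gen 9 (rule 161): 00000100
Gen 10 (rule 106): 00001000
Gen 11 (rule 54): 00011100
Gen 12 (rule 146): 00101010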